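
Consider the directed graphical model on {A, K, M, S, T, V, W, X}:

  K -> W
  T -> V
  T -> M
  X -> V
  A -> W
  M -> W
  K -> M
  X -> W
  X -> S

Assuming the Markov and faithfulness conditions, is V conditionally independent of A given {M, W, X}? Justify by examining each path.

We examine all 3 paths between V and A:
Path 1: V ← X → W ← A
  X is a fork here and X is conditioned on, so the path is blocked at X.
Path 2: V ← T → M ← K → W ← A
  T is a fork and T is not conditioned on; M is a collider and M is conditioned on, which opens it; K is a fork and K is not conditioned on; W is a collider and W is conditioned on, which opens it — no node blocks this path, so it is active.
Path 3: V ← T → M → W ← A
  M is a chain here and M is conditioned on, so the path is blocked at M.
Because an active path exists, V and A are not d-separated.

No — V and A are not d-separated given {M, W, X}.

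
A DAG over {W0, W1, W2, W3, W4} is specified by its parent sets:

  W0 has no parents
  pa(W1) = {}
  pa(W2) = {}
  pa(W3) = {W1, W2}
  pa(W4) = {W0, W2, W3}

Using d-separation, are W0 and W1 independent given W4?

Enumerating the 2 paths from W0 to W1 and testing each for blocking by {W4}:
  1. W0 → W4 ← W3 ← W1 — W4:collider[open]; W3:chain[open] ⇒ active
  2. W0 → W4 ← W2 → W3 ← W1 — W4:collider[open]; W2:fork[open]; W3:collider[open] ⇒ active
Since the path W0 → W4 ← W3 ← W1 is active, W0 and W1 are not d-separated given {W4}.

No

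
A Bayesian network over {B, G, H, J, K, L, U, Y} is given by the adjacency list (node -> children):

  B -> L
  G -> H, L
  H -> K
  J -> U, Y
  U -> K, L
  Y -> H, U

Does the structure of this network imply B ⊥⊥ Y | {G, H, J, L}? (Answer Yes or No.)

There are 6 undirected paths between B and Y; checking each against the conditioning set {G, H, J, L}:
  1. B → L ← G → H → K ← U ← J → Y — L:collider[open]; G:fork[blocks]; H:chain[blocks]; K:collider[blocks]; U:chain[open]; J:fork[blocks] ⇒ blocked
  2. B → L ← G → H → K ← U ← Y — L:collider[open]; G:fork[blocks]; H:chain[blocks]; K:collider[blocks]; U:chain[open] ⇒ blocked
  3. B → L ← G → H ← Y — L:collider[open]; G:fork[blocks]; H:collider[open] ⇒ blocked
  4. B → L ← U → K ← H ← Y — L:collider[open]; U:fork[open]; K:collider[blocks]; H:chain[blocks] ⇒ blocked
  5. B → L ← U ← J → Y — L:collider[open]; U:chain[open]; J:fork[blocks] ⇒ blocked
  6. B → L ← U ← Y — L:collider[open]; U:chain[open] ⇒ active
Since the path B → L ← U ← Y is active, B and Y are not d-separated given {G, H, J, L}.

No — B and Y are not d-separated given {G, H, J, L}.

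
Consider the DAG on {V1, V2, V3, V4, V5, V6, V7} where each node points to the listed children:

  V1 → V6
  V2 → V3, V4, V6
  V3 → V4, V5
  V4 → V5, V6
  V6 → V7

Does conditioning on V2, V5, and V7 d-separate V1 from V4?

No

There are 4 undirected paths between V1 and V4; checking each against the conditioning set {V2, V5, V7}:
  1. V1 → V6 ← V2 → V4 — V6:collider[open]; V2:fork[blocks] ⇒ blocked
  2. V1 → V6 ← V2 → V3 → V4 — V6:collider[open]; V2:fork[blocks]; V3:chain[open] ⇒ blocked
  3. V1 → V6 ← V2 → V3 → V5 ← V4 — V6:collider[open]; V2:fork[blocks]; V3:chain[open]; V5:collider[open] ⇒ blocked
  4. V1 → V6 ← V4 — V6:collider[open] ⇒ active
Since the path V1 → V6 ← V4 is active, V1 and V4 are not d-separated given {V2, V5, V7}.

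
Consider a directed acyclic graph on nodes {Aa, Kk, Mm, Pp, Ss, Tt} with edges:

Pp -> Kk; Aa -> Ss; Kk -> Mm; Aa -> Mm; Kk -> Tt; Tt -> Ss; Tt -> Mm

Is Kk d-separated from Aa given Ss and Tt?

4 paths connect Kk and Aa; each must be blocked for d-separation to hold:
Path 1: Kk → Mm ← Aa
  Mm is a collider here and neither Mm nor any of its descendants is conditioned on, so the collider stays closed — the path is blocked at Mm.
Path 2: Kk → Mm ← Tt → Ss ← Aa
  Mm is a collider here and neither Mm nor any of its descendants is conditioned on, so the collider stays closed — the path is blocked at Mm.
Path 3: Kk → Tt → Ss ← Aa
  Tt is a chain here and Tt is conditioned on, so the path is blocked at Tt.
Path 4: Kk → Tt → Mm ← Aa
  Tt is a chain here and Tt is conditioned on, so the path is blocked at Tt.
Since every path is blocked, d-separation holds.

Yes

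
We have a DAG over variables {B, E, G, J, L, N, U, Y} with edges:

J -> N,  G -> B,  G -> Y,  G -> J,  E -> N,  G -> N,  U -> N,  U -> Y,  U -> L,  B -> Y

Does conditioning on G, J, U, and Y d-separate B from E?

Yes

We examine all 6 paths between B and E:
Path 1: B → Y ← U → N ← E
  U is a fork here and U is conditioned on, so the path is blocked at U.
Path 2: B → Y ← G → J → N ← E
  G is a fork here and G is conditioned on, so the path is blocked at G.
Path 3: B → Y ← G → N ← E
  G is a fork here and G is conditioned on, so the path is blocked at G.
Path 4: B ← G → J → N ← E
  G is a fork here and G is conditioned on, so the path is blocked at G.
Path 5: B ← G → N ← E
  G is a fork here and G is conditioned on, so the path is blocked at G.
Path 6: B ← G → Y ← U → N ← E
  G is a fork here and G is conditioned on, so the path is blocked at G.
Every path is blocked, so B and E are d-separated given {G, J, U, Y}.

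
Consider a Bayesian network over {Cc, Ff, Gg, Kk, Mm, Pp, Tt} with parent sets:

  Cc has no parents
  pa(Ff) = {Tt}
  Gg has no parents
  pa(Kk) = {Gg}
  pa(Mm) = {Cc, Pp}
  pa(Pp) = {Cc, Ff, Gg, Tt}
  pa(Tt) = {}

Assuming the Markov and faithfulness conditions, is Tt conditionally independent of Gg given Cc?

Enumerating the 2 paths from Tt to Gg and testing each for blocking by {Cc}:
  1. Tt → Pp ← Gg — Pp:collider[blocks] ⇒ blocked
  2. Tt → Ff → Pp ← Gg — Ff:chain[open]; Pp:collider[blocks] ⇒ blocked
Since every path is blocked, d-separation holds.

Yes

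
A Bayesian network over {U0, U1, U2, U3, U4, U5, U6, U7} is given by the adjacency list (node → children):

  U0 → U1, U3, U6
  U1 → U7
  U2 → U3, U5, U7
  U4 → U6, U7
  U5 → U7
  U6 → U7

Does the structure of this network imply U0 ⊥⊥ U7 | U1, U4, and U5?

No

5 paths connect U0 and U7; each must be blocked for d-separation to hold:
  1. U0 → U3 ← U2 → U5 → U7 — U3:collider[blocks]; U2:fork[open]; U5:chain[blocks] ⇒ blocked
  2. U0 → U3 ← U2 → U7 — U3:collider[blocks]; U2:fork[open] ⇒ blocked
  3. U0 → U1 → U7 — U1:chain[blocks] ⇒ blocked
  4. U0 → U6 ← U4 → U7 — U6:collider[blocks]; U4:fork[blocks] ⇒ blocked
  5. U0 → U6 → U7 — U6:chain[open] ⇒ active
At least one path is unblocked, so d-separation fails.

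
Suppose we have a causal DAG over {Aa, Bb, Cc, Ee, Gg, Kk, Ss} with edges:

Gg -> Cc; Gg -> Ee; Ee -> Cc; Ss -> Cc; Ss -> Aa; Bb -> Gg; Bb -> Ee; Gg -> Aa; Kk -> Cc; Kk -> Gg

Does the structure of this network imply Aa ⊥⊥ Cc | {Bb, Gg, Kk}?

There are 5 undirected paths between Aa and Cc; checking each against the conditioning set {Bb, Gg, Kk}:
  1. Aa ← Ss → Cc — Ss:fork[open] ⇒ active
  2. Aa ← Gg ← Bb → Ee → Cc — Gg:chain[blocks]; Bb:fork[blocks]; Ee:chain[open] ⇒ blocked
  3. Aa ← Gg → Cc — Gg:fork[blocks] ⇒ blocked
  4. Aa ← Gg ← Kk → Cc — Gg:chain[blocks]; Kk:fork[blocks] ⇒ blocked
  5. Aa ← Gg → Ee → Cc — Gg:fork[blocks]; Ee:chain[open] ⇒ blocked
Since the path Aa ← Ss → Cc is active, Aa and Cc are not d-separated given {Bb, Gg, Kk}.

No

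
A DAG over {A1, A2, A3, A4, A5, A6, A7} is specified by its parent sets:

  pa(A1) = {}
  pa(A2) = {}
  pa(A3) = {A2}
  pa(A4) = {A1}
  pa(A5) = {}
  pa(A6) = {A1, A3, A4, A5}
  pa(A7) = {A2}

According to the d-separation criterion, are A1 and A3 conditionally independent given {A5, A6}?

Enumerating the 2 paths from A1 to A3 and testing each for blocking by {A5, A6}:
Path 1: A1 → A4 → A6 ← A3
  A4 is a chain and A4 is not conditioned on; A6 is a collider and A6 is conditioned on, which opens it — no node blocks this path, so it is active.
Path 2: A1 → A6 ← A3
  A6 is a collider and A6 is conditioned on, which opens it — no node blocks this path, so it is active.
Since the path A1 → A4 → A6 ← A3 is active, A1 and A3 are not d-separated given {A5, A6}.

No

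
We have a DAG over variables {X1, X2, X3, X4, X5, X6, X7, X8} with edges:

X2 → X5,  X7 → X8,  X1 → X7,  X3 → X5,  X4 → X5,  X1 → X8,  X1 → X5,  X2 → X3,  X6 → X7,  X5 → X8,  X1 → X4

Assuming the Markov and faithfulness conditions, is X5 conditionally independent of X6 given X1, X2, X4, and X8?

No

There are 6 undirected paths between X5 and X6; checking each against the conditioning set {X1, X2, X4, X8}:
Path 1: X5 → X8 ← X7 ← X6
  X8 is a collider and X8 is conditioned on, which opens it; X7 is a chain and X7 is not conditioned on — no node blocks this path, so it is active.
Path 2: X5 → X8 ← X1 → X7 ← X6
  X1 is a fork here and X1 is conditioned on, so the path is blocked at X1.
Path 3: X5 ← X1 → X7 ← X6
  X1 is a fork here and X1 is conditioned on, so the path is blocked at X1.
Path 4: X5 ← X1 → X8 ← X7 ← X6
  X1 is a fork here and X1 is conditioned on, so the path is blocked at X1.
Path 5: X5 ← X4 ← X1 → X7 ← X6
  X4 is a chain here and X4 is conditioned on, so the path is blocked at X4.
Path 6: X5 ← X4 ← X1 → X8 ← X7 ← X6
  X4 is a chain here and X4 is conditioned on, so the path is blocked at X4.
At least one path is unblocked, so d-separation fails.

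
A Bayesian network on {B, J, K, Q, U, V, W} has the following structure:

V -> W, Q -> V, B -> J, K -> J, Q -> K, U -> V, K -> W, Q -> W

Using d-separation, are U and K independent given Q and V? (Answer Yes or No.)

Yes

4 paths connect U and K; each must be blocked for d-separation to hold:
Path 1: U → V → W ← K
  V is a chain here and V is conditioned on, so the path is blocked at V.
Path 2: U → V → W ← Q → K
  V is a chain here and V is conditioned on, so the path is blocked at V.
Path 3: U → V ← Q → K
  Q is a fork here and Q is conditioned on, so the path is blocked at Q.
Path 4: U → V ← Q → W ← K
  Q is a fork here and Q is conditioned on, so the path is blocked at Q.
Since every path is blocked, d-separation holds.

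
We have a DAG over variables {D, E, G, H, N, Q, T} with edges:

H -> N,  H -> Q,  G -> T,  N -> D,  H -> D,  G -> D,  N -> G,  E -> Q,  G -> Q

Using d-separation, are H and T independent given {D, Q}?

Enumerating the 5 paths from H to T and testing each for blocking by {D, Q}:
Path 1: H → D ← G → T
  D is a collider and D is conditioned on, which opens it; G is a fork and G is not conditioned on — no node blocks this path, so it is active.
Path 2: H → D ← N → G → T
  D is a collider and D is conditioned on, which opens it; N is a fork and N is not conditioned on; G is a chain and G is not conditioned on — no node blocks this path, so it is active.
Path 3: H → Q ← G → T
  Q is a collider and Q is conditioned on, which opens it; G is a fork and G is not conditioned on — no node blocks this path, so it is active.
Path 4: H → N → D ← G → T
  N is a chain and N is not conditioned on; D is a collider and D is conditioned on, which opens it; G is a fork and G is not conditioned on — no node blocks this path, so it is active.
Path 5: H → N → G → T
  N is a chain and N is not conditioned on; G is a chain and G is not conditioned on — no node blocks this path, so it is active.
Since the path H → D ← G → T is active, H and T are not d-separated given {D, Q}.

No — H and T are not d-separated given {D, Q}.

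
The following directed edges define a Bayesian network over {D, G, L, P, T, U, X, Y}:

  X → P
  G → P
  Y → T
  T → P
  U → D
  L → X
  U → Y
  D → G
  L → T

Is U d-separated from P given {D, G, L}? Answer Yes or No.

Enumerating the 3 paths from U to P and testing each for blocking by {D, G, L}:
Path 1: U → D → G → P
  D is a chain here and D is conditioned on, so the path is blocked at D.
Path 2: U → Y → T ← L → X → P
  T is a collider here and neither T nor any of its descendants is conditioned on, so the collider stays closed — the path is blocked at T.
Path 3: U → Y → T → P
  Y is a chain and Y is not conditioned on; T is a chain and T is not conditioned on — no node blocks this path, so it is active.
Since the path U → Y → T → P is active, U and P are not d-separated given {D, G, L}.

No — U and P are not d-separated given {D, G, L}.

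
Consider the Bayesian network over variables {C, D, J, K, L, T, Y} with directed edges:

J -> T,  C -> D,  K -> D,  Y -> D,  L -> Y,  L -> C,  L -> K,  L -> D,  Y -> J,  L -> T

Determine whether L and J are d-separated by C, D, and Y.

There are 5 undirected paths between L and J; checking each against the conditioning set {C, D, Y}:
  1. L → Y → J — Y:chain[blocks] ⇒ blocked
  2. L → T ← J — T:collider[blocks] ⇒ blocked
  3. L → D ← Y → J — D:collider[open]; Y:fork[blocks] ⇒ blocked
  4. L → K → D ← Y → J — K:chain[open]; D:collider[open]; Y:fork[blocks] ⇒ blocked
  5. L → C → D ← Y → J — C:chain[blocks]; D:collider[open]; Y:fork[blocks] ⇒ blocked
All paths are blocked; L ⊥ J | {C, D, Y} holds.

Yes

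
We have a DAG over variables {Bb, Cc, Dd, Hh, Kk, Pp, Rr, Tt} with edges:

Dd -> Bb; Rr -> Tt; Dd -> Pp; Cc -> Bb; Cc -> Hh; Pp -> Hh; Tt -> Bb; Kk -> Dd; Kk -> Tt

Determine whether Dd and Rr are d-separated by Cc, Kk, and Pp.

Yes

Enumerating the 3 paths from Dd to Rr and testing each for blocking by {Cc, Kk, Pp}:
Path 1: Dd ← Kk → Tt ← Rr
  Kk is a fork here and Kk is conditioned on, so the path is blocked at Kk.
Path 2: Dd → Bb ← Tt ← Rr
  Bb is a collider here and neither Bb nor any of its descendants is conditioned on, so the collider stays closed — the path is blocked at Bb.
Path 3: Dd → Pp → Hh ← Cc → Bb ← Tt ← Rr
  Pp is a chain here and Pp is conditioned on, so the path is blocked at Pp.
Since every path is blocked, d-separation holds.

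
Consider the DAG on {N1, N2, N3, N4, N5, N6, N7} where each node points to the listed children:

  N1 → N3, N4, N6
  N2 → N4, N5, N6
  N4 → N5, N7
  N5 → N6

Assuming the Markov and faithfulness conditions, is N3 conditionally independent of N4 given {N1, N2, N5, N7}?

Enumerating the 5 paths from N3 to N4 and testing each for blocking by {N1, N2, N5, N7}:
Path 1: N3 ← N1 → N4
  N1 is a fork here and N1 is conditioned on, so the path is blocked at N1.
Path 2: N3 ← N1 → N6 ← N2 → N4
  N1 is a fork here and N1 is conditioned on, so the path is blocked at N1.
Path 3: N3 ← N1 → N6 ← N2 → N5 ← N4
  N1 is a fork here and N1 is conditioned on, so the path is blocked at N1.
Path 4: N3 ← N1 → N6 ← N5 ← N2 → N4
  N1 is a fork here and N1 is conditioned on, so the path is blocked at N1.
Path 5: N3 ← N1 → N6 ← N5 ← N4
  N1 is a fork here and N1 is conditioned on, so the path is blocked at N1.
Every path is blocked, so N3 and N4 are d-separated given {N1, N2, N5, N7}.

Yes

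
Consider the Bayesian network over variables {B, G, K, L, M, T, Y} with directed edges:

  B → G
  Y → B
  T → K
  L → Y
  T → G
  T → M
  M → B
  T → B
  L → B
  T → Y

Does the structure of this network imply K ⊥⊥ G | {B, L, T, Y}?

Enumerating the 5 paths from K to G and testing each for blocking by {B, L, T, Y}:
Path 1: K ← T → G
  T is a fork here and T is conditioned on, so the path is blocked at T.
Path 2: K ← T → Y → B → G
  T is a fork here and T is conditioned on, so the path is blocked at T.
Path 3: K ← T → Y ← L → B → G
  T is a fork here and T is conditioned on, so the path is blocked at T.
Path 4: K ← T → B → G
  T is a fork here and T is conditioned on, so the path is blocked at T.
Path 5: K ← T → M → B → G
  T is a fork here and T is conditioned on, so the path is blocked at T.
Since every path is blocked, d-separation holds.

Yes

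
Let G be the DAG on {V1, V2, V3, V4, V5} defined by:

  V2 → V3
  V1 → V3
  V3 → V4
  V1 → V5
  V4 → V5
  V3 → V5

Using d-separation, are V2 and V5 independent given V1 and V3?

Yes — V2 and V5 are d-separated given {V1, V3}.

We examine all 3 paths between V2 and V5:
Path 1: V2 → V3 ← V1 → V5
  V1 is a fork here and V1 is conditioned on, so the path is blocked at V1.
Path 2: V2 → V3 → V5
  V3 is a chain here and V3 is conditioned on, so the path is blocked at V3.
Path 3: V2 → V3 → V4 → V5
  V3 is a chain here and V3 is conditioned on, so the path is blocked at V3.
Every path is blocked, so V2 and V5 are d-separated given {V1, V3}.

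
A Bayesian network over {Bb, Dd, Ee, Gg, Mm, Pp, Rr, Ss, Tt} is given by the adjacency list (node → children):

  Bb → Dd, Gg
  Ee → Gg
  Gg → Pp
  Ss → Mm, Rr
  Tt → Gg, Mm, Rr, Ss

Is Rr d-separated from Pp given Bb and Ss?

There are 3 undirected paths between Rr and Pp; checking each against the conditioning set {Bb, Ss}:
  1. Rr ← Ss ← Tt → Gg → Pp — Ss:chain[blocks]; Tt:fork[open]; Gg:chain[open] ⇒ blocked
  2. Rr ← Ss → Mm ← Tt → Gg → Pp — Ss:fork[blocks]; Mm:collider[blocks]; Tt:fork[open]; Gg:chain[open] ⇒ blocked
  3. Rr ← Tt → Gg → Pp — Tt:fork[open]; Gg:chain[open] ⇒ active
At least one path is unblocked, so d-separation fails.

No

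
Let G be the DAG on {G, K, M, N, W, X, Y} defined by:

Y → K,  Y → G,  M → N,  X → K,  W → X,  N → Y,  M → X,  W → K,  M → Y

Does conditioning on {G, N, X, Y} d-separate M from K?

No

There are 4 undirected paths between M and K; checking each against the conditioning set {G, N, X, Y}:
  1. M → N → Y → K — N:chain[blocks]; Y:chain[blocks] ⇒ blocked
  2. M → Y → K — Y:chain[blocks] ⇒ blocked
  3. M → X ← W → K — X:collider[open]; W:fork[open] ⇒ active
  4. M → X → K — X:chain[blocks] ⇒ blocked
At least one path is unblocked, so d-separation fails.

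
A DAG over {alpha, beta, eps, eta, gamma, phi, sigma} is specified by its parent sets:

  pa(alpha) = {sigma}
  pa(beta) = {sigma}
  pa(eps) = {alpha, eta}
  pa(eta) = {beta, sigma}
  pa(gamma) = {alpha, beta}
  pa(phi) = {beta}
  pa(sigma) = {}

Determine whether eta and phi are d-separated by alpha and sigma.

No

5 paths connect eta and phi; each must be blocked for d-separation to hold:
  1. eta → eps ← alpha → gamma ← beta → phi — eps:collider[blocks]; alpha:fork[blocks]; gamma:collider[blocks]; beta:fork[open] ⇒ blocked
  2. eta → eps ← alpha ← sigma → beta → phi — eps:collider[blocks]; alpha:chain[blocks]; sigma:fork[blocks]; beta:chain[open] ⇒ blocked
  3. eta ← beta → phi — beta:fork[open] ⇒ active
  4. eta ← sigma → alpha → gamma ← beta → phi — sigma:fork[blocks]; alpha:chain[blocks]; gamma:collider[blocks]; beta:fork[open] ⇒ blocked
  5. eta ← sigma → beta → phi — sigma:fork[blocks]; beta:chain[open] ⇒ blocked
Because an active path exists, eta and phi are not d-separated.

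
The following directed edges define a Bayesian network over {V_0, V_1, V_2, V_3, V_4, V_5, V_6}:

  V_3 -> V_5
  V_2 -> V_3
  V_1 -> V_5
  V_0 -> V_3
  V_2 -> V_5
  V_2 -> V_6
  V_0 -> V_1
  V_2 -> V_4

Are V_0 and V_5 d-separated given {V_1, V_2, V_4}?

Enumerating the 3 paths from V_0 to V_5 and testing each for blocking by {V_1, V_2, V_4}:
Path 1: V_0 → V_1 → V_5
  V_1 is a chain here and V_1 is conditioned on, so the path is blocked at V_1.
Path 2: V_0 → V_3 ← V_2 → V_5
  V_3 is a collider here and neither V_3 nor any of its descendants is conditioned on, so the collider stays closed — the path is blocked at V_3.
Path 3: V_0 → V_3 → V_5
  V_3 is a chain and V_3 is not conditioned on — no node blocks this path, so it is active.
At least one path is unblocked, so d-separation fails.

No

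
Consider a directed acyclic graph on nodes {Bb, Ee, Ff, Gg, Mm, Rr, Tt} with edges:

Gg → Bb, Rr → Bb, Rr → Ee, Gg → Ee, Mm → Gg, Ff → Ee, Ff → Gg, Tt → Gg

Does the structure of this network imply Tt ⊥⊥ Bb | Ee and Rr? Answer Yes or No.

No — Tt and Bb are not d-separated given {Ee, Rr}.

We examine all 3 paths between Tt and Bb:
Path 1: Tt → Gg → Ee ← Rr → Bb
  Rr is a fork here and Rr is conditioned on, so the path is blocked at Rr.
Path 2: Tt → Gg ← Ff → Ee ← Rr → Bb
  Rr is a fork here and Rr is conditioned on, so the path is blocked at Rr.
Path 3: Tt → Gg → Bb
  Gg is a chain and Gg is not conditioned on — no node blocks this path, so it is active.
At least one path is unblocked, so d-separation fails.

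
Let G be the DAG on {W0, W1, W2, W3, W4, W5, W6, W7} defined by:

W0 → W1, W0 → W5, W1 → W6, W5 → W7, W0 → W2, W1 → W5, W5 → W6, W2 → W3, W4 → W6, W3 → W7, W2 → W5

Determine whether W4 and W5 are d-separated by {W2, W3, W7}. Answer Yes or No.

Yes

Enumerating the 5 paths from W4 to W5 and testing each for blocking by {W2, W3, W7}:
Path 1: W4 → W6 ← W5
  W6 is a collider here and neither W6 nor any of its descendants is conditioned on, so the collider stays closed — the path is blocked at W6.
Path 2: W4 → W6 ← W1 → W5
  W6 is a collider here and neither W6 nor any of its descendants is conditioned on, so the collider stays closed — the path is blocked at W6.
Path 3: W4 → W6 ← W1 ← W0 → W5
  W6 is a collider here and neither W6 nor any of its descendants is conditioned on, so the collider stays closed — the path is blocked at W6.
Path 4: W4 → W6 ← W1 ← W0 → W2 → W5
  W6 is a collider here and neither W6 nor any of its descendants is conditioned on, so the collider stays closed — the path is blocked at W6.
Path 5: W4 → W6 ← W1 ← W0 → W2 → W3 → W7 ← W5
  W6 is a collider here and neither W6 nor any of its descendants is conditioned on, so the collider stays closed — the path is blocked at W6.
Every path is blocked, so W4 and W5 are d-separated given {W2, W3, W7}.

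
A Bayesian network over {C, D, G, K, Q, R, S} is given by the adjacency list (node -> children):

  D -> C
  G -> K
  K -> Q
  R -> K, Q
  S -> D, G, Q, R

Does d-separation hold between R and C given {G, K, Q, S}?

Yes — R and C are d-separated given {G, K, Q, S}.

Enumerating the 5 paths from R to C and testing each for blocking by {G, K, Q, S}:
Path 1: R ← S → D → C
  S is a fork here and S is conditioned on, so the path is blocked at S.
Path 2: R → Q ← S → D → C
  S is a fork here and S is conditioned on, so the path is blocked at S.
Path 3: R → Q ← K ← G ← S → D → C
  K is a chain here and K is conditioned on, so the path is blocked at K.
Path 4: R → K → Q ← S → D → C
  K is a chain here and K is conditioned on, so the path is blocked at K.
Path 5: R → K ← G ← S → D → C
  G is a chain here and G is conditioned on, so the path is blocked at G.
All paths are blocked; R ⊥ C | {G, K, Q, S} holds.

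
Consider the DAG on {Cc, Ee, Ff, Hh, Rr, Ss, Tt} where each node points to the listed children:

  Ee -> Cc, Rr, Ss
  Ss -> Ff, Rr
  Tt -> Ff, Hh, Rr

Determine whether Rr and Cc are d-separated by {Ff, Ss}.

Enumerating the 3 paths from Rr to Cc and testing each for blocking by {Ff, Ss}:
Path 1: Rr ← Tt → Ff ← Ss ← Ee → Cc
  Ss is a chain here and Ss is conditioned on, so the path is blocked at Ss.
Path 2: Rr ← Ee → Cc
  Ee is a fork and Ee is not conditioned on — no node blocks this path, so it is active.
Path 3: Rr ← Ss ← Ee → Cc
  Ss is a chain here and Ss is conditioned on, so the path is blocked at Ss.
Since the path Rr ← Ee → Cc is active, Rr and Cc are not d-separated given {Ff, Ss}.

No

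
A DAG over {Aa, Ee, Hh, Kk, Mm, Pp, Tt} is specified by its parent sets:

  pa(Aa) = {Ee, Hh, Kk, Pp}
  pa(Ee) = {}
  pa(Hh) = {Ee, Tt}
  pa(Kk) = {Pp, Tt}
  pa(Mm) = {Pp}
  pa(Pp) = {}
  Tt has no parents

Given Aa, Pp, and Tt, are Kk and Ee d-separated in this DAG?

No

Enumerating the 6 paths from Kk to Ee and testing each for blocking by {Aa, Pp, Tt}:
Path 1: Kk ← Pp → Aa ← Ee
  Pp is a fork here and Pp is conditioned on, so the path is blocked at Pp.
Path 2: Kk ← Pp → Aa ← Hh ← Ee
  Pp is a fork here and Pp is conditioned on, so the path is blocked at Pp.
Path 3: Kk ← Tt → Hh ← Ee
  Tt is a fork here and Tt is conditioned on, so the path is blocked at Tt.
Path 4: Kk ← Tt → Hh → Aa ← Ee
  Tt is a fork here and Tt is conditioned on, so the path is blocked at Tt.
Path 5: Kk → Aa ← Ee
  Aa is a collider and Aa is conditioned on, which opens it — no node blocks this path, so it is active.
Path 6: Kk → Aa ← Hh ← Ee
  Aa is a collider and Aa is conditioned on, which opens it; Hh is a chain and Hh is not conditioned on — no node blocks this path, so it is active.
Because an active path exists, Kk and Ee are not d-separated.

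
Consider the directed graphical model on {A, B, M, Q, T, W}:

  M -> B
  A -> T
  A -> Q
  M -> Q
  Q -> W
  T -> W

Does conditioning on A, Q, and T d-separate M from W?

2 paths connect M and W; each must be blocked for d-separation to hold:
Path 1: M → Q → W
  Q is a chain here and Q is conditioned on, so the path is blocked at Q.
Path 2: M → Q ← A → T → W
  A is a fork here and A is conditioned on, so the path is blocked at A.
Since every path is blocked, d-separation holds.

Yes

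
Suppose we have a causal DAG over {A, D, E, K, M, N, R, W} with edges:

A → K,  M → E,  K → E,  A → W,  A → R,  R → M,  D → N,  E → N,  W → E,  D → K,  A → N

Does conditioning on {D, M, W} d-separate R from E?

No

Enumerating the 6 paths from R to E and testing each for blocking by {D, M, W}:
Path 1: R → M → E
  M is a chain here and M is conditioned on, so the path is blocked at M.
Path 2: R ← A → N ← E
  N is a collider here and neither N nor any of its descendants is conditioned on, so the collider stays closed — the path is blocked at N.
Path 3: R ← A → N ← D → K → E
  N is a collider here and neither N nor any of its descendants is conditioned on, so the collider stays closed — the path is blocked at N.
Path 4: R ← A → W → E
  W is a chain here and W is conditioned on, so the path is blocked at W.
Path 5: R ← A → K → E
  A is a fork and A is not conditioned on; K is a chain and K is not conditioned on — no node blocks this path, so it is active.
Path 6: R ← A → K ← D → N ← E
  K is a collider here and neither K nor any of its descendants is conditioned on, so the collider stays closed — the path is blocked at K.
At least one path is unblocked, so d-separation fails.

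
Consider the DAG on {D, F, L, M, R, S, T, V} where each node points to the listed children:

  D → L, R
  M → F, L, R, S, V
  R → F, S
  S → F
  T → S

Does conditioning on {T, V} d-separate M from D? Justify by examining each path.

Enumerating the 6 paths from M to D and testing each for blocking by {T, V}:
  1. M → R ← D — R:collider[blocks] ⇒ blocked
  2. M → F ← R ← D — F:collider[blocks]; R:chain[open] ⇒ blocked
  3. M → F ← S ← R ← D — F:collider[blocks]; S:chain[open]; R:chain[open] ⇒ blocked
  4. M → S ← R ← D — S:collider[blocks]; R:chain[open] ⇒ blocked
  5. M → S → F ← R ← D — S:chain[open]; F:collider[blocks]; R:chain[open] ⇒ blocked
  6. M → L ← D — L:collider[blocks] ⇒ blocked
Since every path is blocked, d-separation holds.

Yes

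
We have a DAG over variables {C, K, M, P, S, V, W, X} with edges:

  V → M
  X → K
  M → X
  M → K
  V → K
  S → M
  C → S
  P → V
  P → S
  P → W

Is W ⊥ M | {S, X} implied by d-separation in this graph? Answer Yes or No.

Enumerating the 4 paths from W to M and testing each for blocking by {S, X}:
Path 1: W ← P → V → K ← M
  K is a collider here and neither K nor any of its descendants is conditioned on, so the collider stays closed — the path is blocked at K.
Path 2: W ← P → V → K ← X ← M
  K is a collider here and neither K nor any of its descendants is conditioned on, so the collider stays closed — the path is blocked at K.
Path 3: W ← P → V → M
  P is a fork and P is not conditioned on; V is a chain and V is not conditioned on — no node blocks this path, so it is active.
Path 4: W ← P → S → M
  S is a chain here and S is conditioned on, so the path is blocked at S.
At least one path is unblocked, so d-separation fails.

No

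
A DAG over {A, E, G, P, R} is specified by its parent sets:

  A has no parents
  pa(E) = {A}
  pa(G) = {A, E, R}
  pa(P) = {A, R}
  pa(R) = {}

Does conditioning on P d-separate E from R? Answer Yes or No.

No

There are 4 undirected paths between E and R; checking each against the conditioning set {P}:
Path 1: E → G ← R
  G is a collider here and neither G nor any of its descendants is conditioned on, so the collider stays closed — the path is blocked at G.
Path 2: E → G ← A → P ← R
  G is a collider here and neither G nor any of its descendants is conditioned on, so the collider stays closed — the path is blocked at G.
Path 3: E ← A → G ← R
  G is a collider here and neither G nor any of its descendants is conditioned on, so the collider stays closed — the path is blocked at G.
Path 4: E ← A → P ← R
  A is a fork and A is not conditioned on; P is a collider and P is conditioned on, which opens it — no node blocks this path, so it is active.
Since the path E ← A → P ← R is active, E and R are not d-separated given {P}.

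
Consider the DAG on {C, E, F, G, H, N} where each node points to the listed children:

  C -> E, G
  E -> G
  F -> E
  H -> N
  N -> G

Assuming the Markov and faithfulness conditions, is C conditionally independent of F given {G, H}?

2 paths connect C and F; each must be blocked for d-separation to hold:
Path 1: C → G ← E ← F
  G is a collider and G is conditioned on, which opens it; E is a chain and E is not conditioned on — no node blocks this path, so it is active.
Path 2: C → E ← F
  E is a collider and its descendant G is conditioned on, which opens it — no node blocks this path, so it is active.
At least one path is unblocked, so d-separation fails.

No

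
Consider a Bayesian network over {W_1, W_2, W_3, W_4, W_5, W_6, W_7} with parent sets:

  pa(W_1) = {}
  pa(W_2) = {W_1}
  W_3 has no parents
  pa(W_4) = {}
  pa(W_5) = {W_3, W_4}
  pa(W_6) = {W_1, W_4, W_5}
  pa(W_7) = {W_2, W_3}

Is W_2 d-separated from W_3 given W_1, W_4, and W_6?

Yes

Enumerating the 3 paths from W_2 to W_3 and testing each for blocking by {W_1, W_4, W_6}:
Path 1: W_2 → W_7 ← W_3
  W_7 is a collider here and neither W_7 nor any of its descendants is conditioned on, so the collider stays closed — the path is blocked at W_7.
Path 2: W_2 ← W_1 → W_6 ← W_5 ← W_3
  W_1 is a fork here and W_1 is conditioned on, so the path is blocked at W_1.
Path 3: W_2 ← W_1 → W_6 ← W_4 → W_5 ← W_3
  W_1 is a fork here and W_1 is conditioned on, so the path is blocked at W_1.
Since every path is blocked, d-separation holds.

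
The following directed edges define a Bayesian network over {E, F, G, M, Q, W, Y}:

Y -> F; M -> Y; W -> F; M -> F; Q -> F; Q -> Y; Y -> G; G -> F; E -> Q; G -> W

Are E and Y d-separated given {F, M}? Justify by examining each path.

No — E and Y are not d-separated given {F, M}.

5 paths connect E and Y; each must be blocked for d-separation to hold:
Path 1: E → Q → F ← W ← G ← Y
  Q is a chain and Q is not conditioned on; F is a collider and F is conditioned on, which opens it; W is a chain and W is not conditioned on; G is a chain and G is not conditioned on — no node blocks this path, so it is active.
Path 2: E → Q → F ← Y
  Q is a chain and Q is not conditioned on; F is a collider and F is conditioned on, which opens it — no node blocks this path, so it is active.
Path 3: E → Q → F ← G ← Y
  Q is a chain and Q is not conditioned on; F is a collider and F is conditioned on, which opens it; G is a chain and G is not conditioned on — no node blocks this path, so it is active.
Path 4: E → Q → F ← M → Y
  M is a fork here and M is conditioned on, so the path is blocked at M.
Path 5: E → Q → Y
  Q is a chain and Q is not conditioned on — no node blocks this path, so it is active.
Since the path E → Q → F ← W ← G ← Y is active, E and Y are not d-separated given {F, M}.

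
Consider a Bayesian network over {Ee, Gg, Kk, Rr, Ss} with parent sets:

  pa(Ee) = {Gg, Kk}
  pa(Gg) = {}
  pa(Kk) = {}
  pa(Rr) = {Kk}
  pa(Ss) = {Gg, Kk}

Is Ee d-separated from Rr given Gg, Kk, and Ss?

Yes

Enumerating the 2 paths from Ee to Rr and testing each for blocking by {Gg, Kk, Ss}:
  1. Ee ← Kk → Rr — Kk:fork[blocks] ⇒ blocked
  2. Ee ← Gg → Ss ← Kk → Rr — Gg:fork[blocks]; Ss:collider[open]; Kk:fork[blocks] ⇒ blocked
All paths are blocked; Ee ⊥ Rr | {Gg, Kk, Ss} holds.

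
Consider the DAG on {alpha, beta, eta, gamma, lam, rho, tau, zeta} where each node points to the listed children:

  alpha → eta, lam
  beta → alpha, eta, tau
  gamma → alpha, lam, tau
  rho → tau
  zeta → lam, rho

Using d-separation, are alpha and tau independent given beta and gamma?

Yes

6 paths connect alpha and tau; each must be blocked for d-separation to hold:
  1. alpha → lam ← gamma → tau — lam:collider[blocks]; gamma:fork[blocks] ⇒ blocked
  2. alpha → lam ← zeta → rho → tau — lam:collider[blocks]; zeta:fork[open]; rho:chain[open] ⇒ blocked
  3. alpha ← beta → tau — beta:fork[blocks] ⇒ blocked
  4. alpha → eta ← beta → tau — eta:collider[blocks]; beta:fork[blocks] ⇒ blocked
  5. alpha ← gamma → lam ← zeta → rho → tau — gamma:fork[blocks]; lam:collider[blocks]; zeta:fork[open]; rho:chain[open] ⇒ blocked
  6. alpha ← gamma → tau — gamma:fork[blocks] ⇒ blocked
All paths are blocked; alpha ⊥ tau | {beta, gamma} holds.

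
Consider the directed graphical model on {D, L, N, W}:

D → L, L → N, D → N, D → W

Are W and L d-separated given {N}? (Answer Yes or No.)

No

2 paths connect W and L; each must be blocked for d-separation to hold:
Path 1: W ← D → N ← L
  D is a fork and D is not conditioned on; N is a collider and N is conditioned on, which opens it — no node blocks this path, so it is active.
Path 2: W ← D → L
  D is a fork and D is not conditioned on — no node blocks this path, so it is active.
Because an active path exists, W and L are not d-separated.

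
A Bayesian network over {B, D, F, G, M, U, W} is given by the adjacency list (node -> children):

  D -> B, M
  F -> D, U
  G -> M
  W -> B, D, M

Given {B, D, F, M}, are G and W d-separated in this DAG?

There are 3 undirected paths between G and W; checking each against the conditioning set {B, D, F, M}:
Path 1: G → M ← D → B ← W
  D is a fork here and D is conditioned on, so the path is blocked at D.
Path 2: G → M ← D ← W
  D is a chain here and D is conditioned on, so the path is blocked at D.
Path 3: G → M ← W
  M is a collider and M is conditioned on, which opens it — no node blocks this path, so it is active.
Because an active path exists, G and W are not d-separated.

No — G and W are not d-separated given {B, D, F, M}.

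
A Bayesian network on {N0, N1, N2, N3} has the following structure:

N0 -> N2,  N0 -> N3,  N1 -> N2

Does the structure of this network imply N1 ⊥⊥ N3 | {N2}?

The only undirected path from N1 to N3 is:
Path 1: N1 → N2 ← N0 → N3
  N2 is a collider and N2 is conditioned on, which opens it; N0 is a fork and N0 is not conditioned on — no node blocks this path, so it is active.
Since the path N1 → N2 ← N0 → N3 is active, N1 and N3 are not d-separated given {N2}.

No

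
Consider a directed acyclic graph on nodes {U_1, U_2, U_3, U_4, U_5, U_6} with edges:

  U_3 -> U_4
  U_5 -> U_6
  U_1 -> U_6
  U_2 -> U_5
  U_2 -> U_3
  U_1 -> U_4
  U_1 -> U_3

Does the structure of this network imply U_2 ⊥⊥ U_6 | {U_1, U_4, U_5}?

Yes

There are 3 undirected paths between U_2 and U_6; checking each against the conditioning set {U_1, U_4, U_5}:
  1. U_2 → U_3 → U_4 ← U_1 → U_6 — U_3:chain[open]; U_4:collider[open]; U_1:fork[blocks] ⇒ blocked
  2. U_2 → U_3 ← U_1 → U_6 — U_3:collider[open]; U_1:fork[blocks] ⇒ blocked
  3. U_2 → U_5 → U_6 — U_5:chain[blocks] ⇒ blocked
Since every path is blocked, d-separation holds.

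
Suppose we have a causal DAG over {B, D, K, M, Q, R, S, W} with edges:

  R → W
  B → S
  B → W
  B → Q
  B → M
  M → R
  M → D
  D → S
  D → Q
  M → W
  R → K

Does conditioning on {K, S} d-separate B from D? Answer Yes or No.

No

We examine all 5 paths between B and D:
Path 1: B → S ← D
  S is a collider and S is conditioned on, which opens it — no node blocks this path, so it is active.
Path 2: B → W ← R ← M → D
  W is a collider here and neither W nor any of its descendants is conditioned on, so the collider stays closed — the path is blocked at W.
Path 3: B → W ← M → D
  W is a collider here and neither W nor any of its descendants is conditioned on, so the collider stays closed — the path is blocked at W.
Path 4: B → M → D
  M is a chain and M is not conditioned on — no node blocks this path, so it is active.
Path 5: B → Q ← D
  Q is a collider here and neither Q nor any of its descendants is conditioned on, so the collider stays closed — the path is blocked at Q.
Since the path B → S ← D is active, B and D are not d-separated given {K, S}.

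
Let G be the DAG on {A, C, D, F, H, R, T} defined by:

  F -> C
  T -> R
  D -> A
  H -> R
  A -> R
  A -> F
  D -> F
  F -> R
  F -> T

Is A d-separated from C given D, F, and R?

We examine all 4 paths between A and C:
Path 1: A ← D → F → C
  D is a fork here and D is conditioned on, so the path is blocked at D.
Path 2: A → F → C
  F is a chain here and F is conditioned on, so the path is blocked at F.
Path 3: A → R ← F → C
  F is a fork here and F is conditioned on, so the path is blocked at F.
Path 4: A → R ← T ← F → C
  F is a fork here and F is conditioned on, so the path is blocked at F.
Every path is blocked, so A and C are d-separated given {D, F, R}.

Yes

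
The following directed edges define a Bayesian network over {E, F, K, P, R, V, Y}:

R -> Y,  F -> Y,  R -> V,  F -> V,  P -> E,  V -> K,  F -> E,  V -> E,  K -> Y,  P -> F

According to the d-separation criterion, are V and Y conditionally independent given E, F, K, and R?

Yes

Enumerating the 5 paths from V to Y and testing each for blocking by {E, F, K, R}:
Path 1: V → E ← P → F → Y
  F is a chain here and F is conditioned on, so the path is blocked at F.
Path 2: V → E ← F → Y
  F is a fork here and F is conditioned on, so the path is blocked at F.
Path 3: V → K → Y
  K is a chain here and K is conditioned on, so the path is blocked at K.
Path 4: V ← R → Y
  R is a fork here and R is conditioned on, so the path is blocked at R.
Path 5: V ← F → Y
  F is a fork here and F is conditioned on, so the path is blocked at F.
All paths are blocked; V ⊥ Y | {E, F, K, R} holds.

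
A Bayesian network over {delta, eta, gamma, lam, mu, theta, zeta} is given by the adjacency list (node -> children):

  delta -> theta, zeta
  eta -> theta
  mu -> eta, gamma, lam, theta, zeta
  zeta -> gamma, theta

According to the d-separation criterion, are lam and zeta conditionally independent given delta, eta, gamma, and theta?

6 paths connect lam and zeta; each must be blocked for d-separation to hold:
  1. lam ← mu → gamma ← zeta — mu:fork[open]; gamma:collider[open] ⇒ active
  2. lam ← mu → zeta — mu:fork[open] ⇒ active
  3. lam ← mu → theta ← zeta — mu:fork[open]; theta:collider[open] ⇒ active
  4. lam ← mu → theta ← delta → zeta — mu:fork[open]; theta:collider[open]; delta:fork[blocks] ⇒ blocked
  5. lam ← mu → eta → theta ← zeta — mu:fork[open]; eta:chain[blocks]; theta:collider[open] ⇒ blocked
  6. lam ← mu → eta → theta ← delta → zeta — mu:fork[open]; eta:chain[blocks]; theta:collider[open]; delta:fork[blocks] ⇒ blocked
Since the path lam ← mu → gamma ← zeta is active, lam and zeta are not d-separated given {delta, eta, gamma, theta}.

No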